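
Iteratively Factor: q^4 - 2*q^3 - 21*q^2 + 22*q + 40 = (q + 4)*(q^3 - 6*q^2 + 3*q + 10) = (q - 5)*(q + 4)*(q^2 - q - 2) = (q - 5)*(q - 2)*(q + 4)*(q + 1)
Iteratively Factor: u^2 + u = (u + 1)*(u)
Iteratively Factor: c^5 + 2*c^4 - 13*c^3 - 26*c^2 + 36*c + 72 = (c + 2)*(c^4 - 13*c^2 + 36) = (c - 3)*(c + 2)*(c^3 + 3*c^2 - 4*c - 12) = (c - 3)*(c - 2)*(c + 2)*(c^2 + 5*c + 6) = (c - 3)*(c - 2)*(c + 2)^2*(c + 3)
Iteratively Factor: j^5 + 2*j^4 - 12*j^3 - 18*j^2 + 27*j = (j - 3)*(j^4 + 5*j^3 + 3*j^2 - 9*j) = j*(j - 3)*(j^3 + 5*j^2 + 3*j - 9) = j*(j - 3)*(j - 1)*(j^2 + 6*j + 9) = j*(j - 3)*(j - 1)*(j + 3)*(j + 3)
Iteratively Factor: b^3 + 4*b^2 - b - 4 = (b + 1)*(b^2 + 3*b - 4) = (b - 1)*(b + 1)*(b + 4)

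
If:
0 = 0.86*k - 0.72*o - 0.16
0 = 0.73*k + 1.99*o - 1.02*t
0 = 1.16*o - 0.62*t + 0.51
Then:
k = 1.04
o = 1.02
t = 2.72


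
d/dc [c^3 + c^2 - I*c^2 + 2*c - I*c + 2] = 3*c^2 + 2*c*(1 - I) + 2 - I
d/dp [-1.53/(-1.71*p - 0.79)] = -2.6163/(1.71*p + 0.79)^2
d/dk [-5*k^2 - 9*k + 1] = -10*k - 9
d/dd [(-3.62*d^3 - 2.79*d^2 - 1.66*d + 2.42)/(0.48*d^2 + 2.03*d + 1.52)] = (-1.7376*d^4 - 14.6972*d^3 - 21.3741*d^2 - 10.8048*d - 7.4358)/(0.2304*d^4 + 1.9488*d^3 + 5.5801*d^2 + 6.1712*d + 2.3104)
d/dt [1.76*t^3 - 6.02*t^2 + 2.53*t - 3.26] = 5.28*t^2 - 12.04*t + 2.53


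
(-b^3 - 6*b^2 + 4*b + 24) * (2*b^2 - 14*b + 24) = -2*b^5 + 2*b^4 + 68*b^3 - 152*b^2 - 240*b + 576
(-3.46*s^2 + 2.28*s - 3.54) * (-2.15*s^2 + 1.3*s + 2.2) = 7.439*s^4 - 9.4*s^3 + 2.963*s^2 + 0.414*s - 7.788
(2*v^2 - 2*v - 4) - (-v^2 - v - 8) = 3*v^2 - v + 4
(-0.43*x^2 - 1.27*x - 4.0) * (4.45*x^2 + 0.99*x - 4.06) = -1.9135*x^4 - 6.0772*x^3 - 17.3115*x^2 + 1.1962*x + 16.24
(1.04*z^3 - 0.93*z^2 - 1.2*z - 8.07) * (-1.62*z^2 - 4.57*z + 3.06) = -1.6848*z^5 - 3.2462*z^4 + 9.3765*z^3 + 15.7116*z^2 + 33.2079*z - 24.6942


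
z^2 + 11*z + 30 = (z + 5)*(z + 6)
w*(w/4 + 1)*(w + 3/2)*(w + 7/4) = w^4/4 + 29*w^3/16 + 125*w^2/32 + 21*w/8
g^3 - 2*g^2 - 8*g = g*(g - 4)*(g + 2)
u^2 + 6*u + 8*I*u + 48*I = (u + 6)*(u + 8*I)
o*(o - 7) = o^2 - 7*o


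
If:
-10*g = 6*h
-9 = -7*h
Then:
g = -27/35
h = 9/7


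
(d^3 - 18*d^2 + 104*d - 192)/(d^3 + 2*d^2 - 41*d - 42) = (d^2 - 12*d + 32)/(d^2 + 8*d + 7)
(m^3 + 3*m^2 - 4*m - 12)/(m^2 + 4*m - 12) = (m^2 + 5*m + 6)/(m + 6)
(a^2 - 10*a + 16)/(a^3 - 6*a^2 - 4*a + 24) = (a - 8)/(a^2 - 4*a - 12)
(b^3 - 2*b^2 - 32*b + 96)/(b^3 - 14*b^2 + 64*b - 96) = (b + 6)/(b - 6)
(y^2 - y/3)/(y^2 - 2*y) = (y - 1/3)/(y - 2)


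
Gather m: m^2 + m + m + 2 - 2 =m^2 + 2*m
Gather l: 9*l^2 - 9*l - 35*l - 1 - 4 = 9*l^2 - 44*l - 5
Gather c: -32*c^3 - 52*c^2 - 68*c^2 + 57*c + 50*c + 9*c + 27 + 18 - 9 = -32*c^3 - 120*c^2 + 116*c + 36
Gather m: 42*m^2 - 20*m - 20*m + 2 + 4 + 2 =42*m^2 - 40*m + 8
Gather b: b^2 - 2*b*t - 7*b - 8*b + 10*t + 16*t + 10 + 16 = b^2 + b*(-2*t - 15) + 26*t + 26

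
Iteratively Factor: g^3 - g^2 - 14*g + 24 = (g + 4)*(g^2 - 5*g + 6) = (g - 2)*(g + 4)*(g - 3)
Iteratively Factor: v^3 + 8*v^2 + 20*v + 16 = (v + 2)*(v^2 + 6*v + 8) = (v + 2)^2*(v + 4)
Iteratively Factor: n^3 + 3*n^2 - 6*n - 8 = (n - 2)*(n^2 + 5*n + 4) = (n - 2)*(n + 1)*(n + 4)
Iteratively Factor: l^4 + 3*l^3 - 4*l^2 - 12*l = (l - 2)*(l^3 + 5*l^2 + 6*l) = (l - 2)*(l + 3)*(l^2 + 2*l) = l*(l - 2)*(l + 3)*(l + 2)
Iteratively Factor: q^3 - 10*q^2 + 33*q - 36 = (q - 3)*(q^2 - 7*q + 12) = (q - 4)*(q - 3)*(q - 3)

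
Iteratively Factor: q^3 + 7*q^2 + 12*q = (q + 3)*(q^2 + 4*q) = (q + 3)*(q + 4)*(q)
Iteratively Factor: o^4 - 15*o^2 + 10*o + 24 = (o - 3)*(o^3 + 3*o^2 - 6*o - 8) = (o - 3)*(o - 2)*(o^2 + 5*o + 4) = (o - 3)*(o - 2)*(o + 4)*(o + 1)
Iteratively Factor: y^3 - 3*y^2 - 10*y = (y)*(y^2 - 3*y - 10) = y*(y + 2)*(y - 5)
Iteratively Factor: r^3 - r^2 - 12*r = (r)*(r^2 - r - 12) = r*(r + 3)*(r - 4)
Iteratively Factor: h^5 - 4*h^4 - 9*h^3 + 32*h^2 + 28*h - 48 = (h + 2)*(h^4 - 6*h^3 + 3*h^2 + 26*h - 24) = (h + 2)^2*(h^3 - 8*h^2 + 19*h - 12) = (h - 1)*(h + 2)^2*(h^2 - 7*h + 12) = (h - 4)*(h - 1)*(h + 2)^2*(h - 3)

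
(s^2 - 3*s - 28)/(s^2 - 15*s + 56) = (s + 4)/(s - 8)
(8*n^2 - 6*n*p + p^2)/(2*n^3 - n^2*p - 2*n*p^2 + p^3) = (-4*n + p)/(-n^2 + p^2)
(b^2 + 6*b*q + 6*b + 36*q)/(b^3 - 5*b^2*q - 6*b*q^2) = (-b^2 - 6*b*q - 6*b - 36*q)/(b*(-b^2 + 5*b*q + 6*q^2))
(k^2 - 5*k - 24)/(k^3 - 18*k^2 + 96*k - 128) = (k + 3)/(k^2 - 10*k + 16)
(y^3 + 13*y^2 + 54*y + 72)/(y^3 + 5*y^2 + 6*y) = (y^2 + 10*y + 24)/(y*(y + 2))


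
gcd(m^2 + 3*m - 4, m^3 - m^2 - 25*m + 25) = m - 1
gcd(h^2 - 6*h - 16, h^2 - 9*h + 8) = h - 8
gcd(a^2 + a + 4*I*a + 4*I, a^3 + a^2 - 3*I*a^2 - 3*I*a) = a + 1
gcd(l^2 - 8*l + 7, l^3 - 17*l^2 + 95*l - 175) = l - 7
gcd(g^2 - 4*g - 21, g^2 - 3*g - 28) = g - 7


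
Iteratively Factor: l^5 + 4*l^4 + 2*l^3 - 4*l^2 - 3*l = (l + 1)*(l^4 + 3*l^3 - l^2 - 3*l) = l*(l + 1)*(l^3 + 3*l^2 - l - 3) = l*(l + 1)^2*(l^2 + 2*l - 3) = l*(l - 1)*(l + 1)^2*(l + 3)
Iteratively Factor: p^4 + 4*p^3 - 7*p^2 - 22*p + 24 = (p + 4)*(p^3 - 7*p + 6) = (p - 2)*(p + 4)*(p^2 + 2*p - 3) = (p - 2)*(p + 3)*(p + 4)*(p - 1)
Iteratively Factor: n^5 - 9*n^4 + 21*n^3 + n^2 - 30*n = (n - 5)*(n^4 - 4*n^3 + n^2 + 6*n) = n*(n - 5)*(n^3 - 4*n^2 + n + 6) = n*(n - 5)*(n + 1)*(n^2 - 5*n + 6) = n*(n - 5)*(n - 3)*(n + 1)*(n - 2)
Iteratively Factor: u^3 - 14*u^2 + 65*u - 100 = (u - 5)*(u^2 - 9*u + 20) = (u - 5)^2*(u - 4)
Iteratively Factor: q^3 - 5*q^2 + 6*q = (q - 3)*(q^2 - 2*q) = (q - 3)*(q - 2)*(q)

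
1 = 1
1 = 1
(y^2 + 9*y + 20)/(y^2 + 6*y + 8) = (y + 5)/(y + 2)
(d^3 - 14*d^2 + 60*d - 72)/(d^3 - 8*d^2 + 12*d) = (d - 6)/d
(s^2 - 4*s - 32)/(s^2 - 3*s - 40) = (s + 4)/(s + 5)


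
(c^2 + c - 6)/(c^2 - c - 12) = (c - 2)/(c - 4)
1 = 1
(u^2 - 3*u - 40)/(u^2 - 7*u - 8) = (u + 5)/(u + 1)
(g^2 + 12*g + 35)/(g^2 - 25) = (g + 7)/(g - 5)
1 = 1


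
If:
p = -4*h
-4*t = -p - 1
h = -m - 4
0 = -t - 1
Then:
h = 5/4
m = -21/4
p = -5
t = -1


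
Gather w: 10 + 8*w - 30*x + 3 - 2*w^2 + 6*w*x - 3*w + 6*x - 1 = -2*w^2 + w*(6*x + 5) - 24*x + 12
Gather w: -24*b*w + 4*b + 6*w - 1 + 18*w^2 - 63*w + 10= 4*b + 18*w^2 + w*(-24*b - 57) + 9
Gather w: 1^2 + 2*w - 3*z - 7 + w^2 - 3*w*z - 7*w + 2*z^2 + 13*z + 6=w^2 + w*(-3*z - 5) + 2*z^2 + 10*z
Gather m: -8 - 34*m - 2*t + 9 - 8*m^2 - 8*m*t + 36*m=-8*m^2 + m*(2 - 8*t) - 2*t + 1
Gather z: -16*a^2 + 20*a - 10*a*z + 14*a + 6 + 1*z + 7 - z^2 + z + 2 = -16*a^2 + 34*a - z^2 + z*(2 - 10*a) + 15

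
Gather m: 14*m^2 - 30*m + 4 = 14*m^2 - 30*m + 4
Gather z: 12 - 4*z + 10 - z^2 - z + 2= -z^2 - 5*z + 24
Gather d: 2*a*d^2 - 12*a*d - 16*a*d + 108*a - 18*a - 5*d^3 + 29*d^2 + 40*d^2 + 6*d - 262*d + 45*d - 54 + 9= 90*a - 5*d^3 + d^2*(2*a + 69) + d*(-28*a - 211) - 45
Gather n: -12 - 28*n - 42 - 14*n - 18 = -42*n - 72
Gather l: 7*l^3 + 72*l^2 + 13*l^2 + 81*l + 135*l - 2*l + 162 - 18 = 7*l^3 + 85*l^2 + 214*l + 144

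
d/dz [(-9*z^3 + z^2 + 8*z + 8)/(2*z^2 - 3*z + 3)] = 2*(-9*z^4 + 27*z^3 - 50*z^2 - 13*z + 24)/(4*z^4 - 12*z^3 + 21*z^2 - 18*z + 9)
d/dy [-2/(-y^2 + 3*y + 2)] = 2*(3 - 2*y)/(-y^2 + 3*y + 2)^2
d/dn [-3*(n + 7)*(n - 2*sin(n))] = -3*n + 3*(n + 7)*(2*cos(n) - 1) + 6*sin(n)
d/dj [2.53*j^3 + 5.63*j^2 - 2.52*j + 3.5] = 7.59*j^2 + 11.26*j - 2.52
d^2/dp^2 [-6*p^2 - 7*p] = -12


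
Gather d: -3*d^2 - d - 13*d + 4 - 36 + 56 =-3*d^2 - 14*d + 24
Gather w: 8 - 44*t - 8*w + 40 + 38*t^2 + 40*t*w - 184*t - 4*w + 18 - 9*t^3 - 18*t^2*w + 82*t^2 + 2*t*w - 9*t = -9*t^3 + 120*t^2 - 237*t + w*(-18*t^2 + 42*t - 12) + 66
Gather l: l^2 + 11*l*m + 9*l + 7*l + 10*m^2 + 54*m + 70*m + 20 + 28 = l^2 + l*(11*m + 16) + 10*m^2 + 124*m + 48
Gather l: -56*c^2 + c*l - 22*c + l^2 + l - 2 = -56*c^2 - 22*c + l^2 + l*(c + 1) - 2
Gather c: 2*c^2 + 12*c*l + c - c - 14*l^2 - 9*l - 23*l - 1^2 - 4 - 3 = 2*c^2 + 12*c*l - 14*l^2 - 32*l - 8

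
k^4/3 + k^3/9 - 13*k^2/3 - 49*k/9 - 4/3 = (k/3 + 1/3)*(k - 4)*(k + 1/3)*(k + 3)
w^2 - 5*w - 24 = (w - 8)*(w + 3)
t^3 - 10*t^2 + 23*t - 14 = (t - 7)*(t - 2)*(t - 1)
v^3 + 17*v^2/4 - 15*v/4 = v*(v - 3/4)*(v + 5)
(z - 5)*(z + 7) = z^2 + 2*z - 35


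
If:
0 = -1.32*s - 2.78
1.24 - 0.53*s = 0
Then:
No Solution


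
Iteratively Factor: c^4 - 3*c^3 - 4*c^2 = (c)*(c^3 - 3*c^2 - 4*c) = c^2*(c^2 - 3*c - 4) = c^2*(c - 4)*(c + 1)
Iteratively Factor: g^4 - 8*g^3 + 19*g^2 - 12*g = (g - 4)*(g^3 - 4*g^2 + 3*g) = (g - 4)*(g - 1)*(g^2 - 3*g) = (g - 4)*(g - 3)*(g - 1)*(g)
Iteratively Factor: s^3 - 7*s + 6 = (s + 3)*(s^2 - 3*s + 2) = (s - 1)*(s + 3)*(s - 2)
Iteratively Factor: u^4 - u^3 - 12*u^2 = (u)*(u^3 - u^2 - 12*u) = u*(u - 4)*(u^2 + 3*u) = u*(u - 4)*(u + 3)*(u)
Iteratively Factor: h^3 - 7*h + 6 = (h - 1)*(h^2 + h - 6) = (h - 2)*(h - 1)*(h + 3)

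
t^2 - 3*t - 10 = (t - 5)*(t + 2)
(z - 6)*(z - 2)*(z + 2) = z^3 - 6*z^2 - 4*z + 24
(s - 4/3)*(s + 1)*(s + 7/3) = s^3 + 2*s^2 - 19*s/9 - 28/9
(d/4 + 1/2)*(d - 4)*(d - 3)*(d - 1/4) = d^4/4 - 21*d^3/16 - 3*d^2/16 + 49*d/8 - 3/2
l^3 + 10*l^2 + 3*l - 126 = (l - 3)*(l + 6)*(l + 7)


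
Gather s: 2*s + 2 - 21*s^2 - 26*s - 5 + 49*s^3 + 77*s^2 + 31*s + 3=49*s^3 + 56*s^2 + 7*s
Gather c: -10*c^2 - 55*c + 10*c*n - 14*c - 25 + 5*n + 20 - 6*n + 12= -10*c^2 + c*(10*n - 69) - n + 7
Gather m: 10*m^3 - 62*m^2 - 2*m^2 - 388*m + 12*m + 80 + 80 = 10*m^3 - 64*m^2 - 376*m + 160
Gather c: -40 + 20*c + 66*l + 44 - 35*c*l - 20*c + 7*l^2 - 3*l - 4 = -35*c*l + 7*l^2 + 63*l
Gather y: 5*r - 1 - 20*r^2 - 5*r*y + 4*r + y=-20*r^2 + 9*r + y*(1 - 5*r) - 1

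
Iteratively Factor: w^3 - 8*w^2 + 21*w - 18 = (w - 2)*(w^2 - 6*w + 9) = (w - 3)*(w - 2)*(w - 3)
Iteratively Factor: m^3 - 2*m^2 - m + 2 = (m - 2)*(m^2 - 1) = (m - 2)*(m + 1)*(m - 1)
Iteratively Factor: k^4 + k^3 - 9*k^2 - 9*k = (k + 3)*(k^3 - 2*k^2 - 3*k) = k*(k + 3)*(k^2 - 2*k - 3) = k*(k - 3)*(k + 3)*(k + 1)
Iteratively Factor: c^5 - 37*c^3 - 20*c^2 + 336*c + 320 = (c - 4)*(c^4 + 4*c^3 - 21*c^2 - 104*c - 80) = (c - 4)*(c + 4)*(c^3 - 21*c - 20) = (c - 5)*(c - 4)*(c + 4)*(c^2 + 5*c + 4) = (c - 5)*(c - 4)*(c + 1)*(c + 4)*(c + 4)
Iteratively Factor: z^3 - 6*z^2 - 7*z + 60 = (z - 4)*(z^2 - 2*z - 15) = (z - 5)*(z - 4)*(z + 3)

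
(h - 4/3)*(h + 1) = h^2 - h/3 - 4/3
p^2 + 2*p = p*(p + 2)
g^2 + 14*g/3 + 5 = (g + 5/3)*(g + 3)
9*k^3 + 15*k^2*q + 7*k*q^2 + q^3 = (k + q)*(3*k + q)^2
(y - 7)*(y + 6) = y^2 - y - 42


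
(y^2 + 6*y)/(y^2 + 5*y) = (y + 6)/(y + 5)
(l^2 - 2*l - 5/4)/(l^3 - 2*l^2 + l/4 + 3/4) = (2*l - 5)/(2*l^2 - 5*l + 3)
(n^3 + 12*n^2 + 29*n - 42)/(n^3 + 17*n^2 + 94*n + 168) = (n - 1)/(n + 4)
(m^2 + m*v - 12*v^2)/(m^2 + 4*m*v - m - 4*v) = (m - 3*v)/(m - 1)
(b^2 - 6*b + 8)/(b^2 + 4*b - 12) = (b - 4)/(b + 6)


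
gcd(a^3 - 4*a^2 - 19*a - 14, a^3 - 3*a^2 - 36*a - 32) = a + 1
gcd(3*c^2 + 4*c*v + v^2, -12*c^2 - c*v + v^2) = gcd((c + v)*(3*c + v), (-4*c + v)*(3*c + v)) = 3*c + v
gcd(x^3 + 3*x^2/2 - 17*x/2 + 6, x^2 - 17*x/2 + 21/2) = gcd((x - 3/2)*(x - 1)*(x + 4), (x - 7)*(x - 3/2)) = x - 3/2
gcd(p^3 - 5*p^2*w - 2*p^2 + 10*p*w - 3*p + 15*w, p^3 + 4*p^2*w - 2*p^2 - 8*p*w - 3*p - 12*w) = p^2 - 2*p - 3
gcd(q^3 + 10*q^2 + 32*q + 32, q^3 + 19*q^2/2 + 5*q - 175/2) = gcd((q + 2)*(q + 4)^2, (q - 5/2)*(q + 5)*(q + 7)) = 1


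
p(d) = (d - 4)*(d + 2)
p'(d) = 2*d - 2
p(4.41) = 2.63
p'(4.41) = 6.82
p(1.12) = -8.99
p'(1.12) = 0.24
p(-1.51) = -2.70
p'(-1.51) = -5.02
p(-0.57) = -6.54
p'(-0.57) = -3.14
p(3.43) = -3.10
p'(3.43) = 4.86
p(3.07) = -4.72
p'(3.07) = 4.14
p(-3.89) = 14.91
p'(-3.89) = -9.78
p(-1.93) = -0.42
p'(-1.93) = -5.86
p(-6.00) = 40.00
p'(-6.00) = -14.00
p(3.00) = -5.00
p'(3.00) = 4.00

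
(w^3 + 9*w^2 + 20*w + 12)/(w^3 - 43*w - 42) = (w + 2)/(w - 7)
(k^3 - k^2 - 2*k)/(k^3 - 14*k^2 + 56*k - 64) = k*(k + 1)/(k^2 - 12*k + 32)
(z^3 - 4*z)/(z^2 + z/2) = 2*(z^2 - 4)/(2*z + 1)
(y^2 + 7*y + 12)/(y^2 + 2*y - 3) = (y + 4)/(y - 1)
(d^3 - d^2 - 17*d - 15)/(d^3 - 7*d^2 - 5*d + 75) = (d + 1)/(d - 5)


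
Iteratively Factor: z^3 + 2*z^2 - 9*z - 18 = (z + 2)*(z^2 - 9) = (z - 3)*(z + 2)*(z + 3)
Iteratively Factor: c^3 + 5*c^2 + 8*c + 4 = (c + 1)*(c^2 + 4*c + 4) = (c + 1)*(c + 2)*(c + 2)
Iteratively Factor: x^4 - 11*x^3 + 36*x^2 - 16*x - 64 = (x - 4)*(x^3 - 7*x^2 + 8*x + 16) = (x - 4)*(x + 1)*(x^2 - 8*x + 16) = (x - 4)^2*(x + 1)*(x - 4)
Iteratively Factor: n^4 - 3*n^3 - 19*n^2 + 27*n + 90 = (n - 5)*(n^3 + 2*n^2 - 9*n - 18) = (n - 5)*(n + 2)*(n^2 - 9) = (n - 5)*(n + 2)*(n + 3)*(n - 3)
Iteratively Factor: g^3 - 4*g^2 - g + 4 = (g - 1)*(g^2 - 3*g - 4) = (g - 1)*(g + 1)*(g - 4)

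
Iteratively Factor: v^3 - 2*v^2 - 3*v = (v + 1)*(v^2 - 3*v) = v*(v + 1)*(v - 3)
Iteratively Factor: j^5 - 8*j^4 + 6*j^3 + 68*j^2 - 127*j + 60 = (j - 1)*(j^4 - 7*j^3 - j^2 + 67*j - 60) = (j - 1)*(j + 3)*(j^3 - 10*j^2 + 29*j - 20) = (j - 1)^2*(j + 3)*(j^2 - 9*j + 20) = (j - 4)*(j - 1)^2*(j + 3)*(j - 5)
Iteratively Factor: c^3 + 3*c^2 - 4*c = (c + 4)*(c^2 - c) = (c - 1)*(c + 4)*(c)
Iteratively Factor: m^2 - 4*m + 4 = (m - 2)*(m - 2)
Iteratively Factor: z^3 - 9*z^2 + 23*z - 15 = (z - 3)*(z^2 - 6*z + 5) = (z - 5)*(z - 3)*(z - 1)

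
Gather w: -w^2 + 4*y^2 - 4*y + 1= -w^2 + 4*y^2 - 4*y + 1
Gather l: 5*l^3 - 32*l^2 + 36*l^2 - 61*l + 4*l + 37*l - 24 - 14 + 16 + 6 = 5*l^3 + 4*l^2 - 20*l - 16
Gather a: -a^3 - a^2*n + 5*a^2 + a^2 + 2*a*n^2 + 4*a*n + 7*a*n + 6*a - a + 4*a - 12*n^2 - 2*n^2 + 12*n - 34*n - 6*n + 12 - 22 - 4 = -a^3 + a^2*(6 - n) + a*(2*n^2 + 11*n + 9) - 14*n^2 - 28*n - 14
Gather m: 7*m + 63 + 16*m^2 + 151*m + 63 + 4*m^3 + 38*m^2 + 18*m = 4*m^3 + 54*m^2 + 176*m + 126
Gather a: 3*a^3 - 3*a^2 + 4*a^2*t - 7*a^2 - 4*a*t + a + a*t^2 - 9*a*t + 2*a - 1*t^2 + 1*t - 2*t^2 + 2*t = 3*a^3 + a^2*(4*t - 10) + a*(t^2 - 13*t + 3) - 3*t^2 + 3*t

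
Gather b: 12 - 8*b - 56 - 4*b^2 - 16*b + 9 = -4*b^2 - 24*b - 35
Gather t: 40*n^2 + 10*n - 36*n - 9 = 40*n^2 - 26*n - 9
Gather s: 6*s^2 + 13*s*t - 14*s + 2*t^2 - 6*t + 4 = 6*s^2 + s*(13*t - 14) + 2*t^2 - 6*t + 4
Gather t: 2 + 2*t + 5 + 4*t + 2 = 6*t + 9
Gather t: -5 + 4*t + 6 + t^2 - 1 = t^2 + 4*t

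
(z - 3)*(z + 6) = z^2 + 3*z - 18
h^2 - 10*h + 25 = (h - 5)^2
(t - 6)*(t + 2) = t^2 - 4*t - 12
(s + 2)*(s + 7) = s^2 + 9*s + 14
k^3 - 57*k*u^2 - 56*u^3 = (k - 8*u)*(k + u)*(k + 7*u)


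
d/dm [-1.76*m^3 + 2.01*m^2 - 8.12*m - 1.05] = -5.28*m^2 + 4.02*m - 8.12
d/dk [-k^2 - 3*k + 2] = -2*k - 3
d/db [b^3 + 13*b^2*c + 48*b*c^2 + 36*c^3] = 3*b^2 + 26*b*c + 48*c^2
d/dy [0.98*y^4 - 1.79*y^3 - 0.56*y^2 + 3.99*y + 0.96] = 3.92*y^3 - 5.37*y^2 - 1.12*y + 3.99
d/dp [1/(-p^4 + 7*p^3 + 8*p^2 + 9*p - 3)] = (4*p^3 - 21*p^2 - 16*p - 9)/(-p^4 + 7*p^3 + 8*p^2 + 9*p - 3)^2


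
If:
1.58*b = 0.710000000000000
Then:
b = 0.45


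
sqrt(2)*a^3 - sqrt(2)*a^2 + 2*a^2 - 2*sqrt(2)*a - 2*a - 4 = (a - 2)*(a + sqrt(2))*(sqrt(2)*a + sqrt(2))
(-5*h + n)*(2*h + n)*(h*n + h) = -10*h^3*n - 10*h^3 - 3*h^2*n^2 - 3*h^2*n + h*n^3 + h*n^2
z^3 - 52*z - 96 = (z - 8)*(z + 2)*(z + 6)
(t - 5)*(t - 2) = t^2 - 7*t + 10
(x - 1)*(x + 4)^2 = x^3 + 7*x^2 + 8*x - 16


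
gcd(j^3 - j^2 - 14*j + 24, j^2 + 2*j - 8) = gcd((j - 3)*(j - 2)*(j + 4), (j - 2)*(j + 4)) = j^2 + 2*j - 8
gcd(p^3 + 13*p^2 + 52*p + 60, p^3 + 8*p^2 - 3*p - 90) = p^2 + 11*p + 30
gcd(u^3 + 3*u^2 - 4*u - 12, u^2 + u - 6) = u^2 + u - 6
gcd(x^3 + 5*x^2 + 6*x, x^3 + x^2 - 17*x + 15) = 1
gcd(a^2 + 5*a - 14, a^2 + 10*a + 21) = a + 7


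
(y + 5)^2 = y^2 + 10*y + 25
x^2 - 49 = (x - 7)*(x + 7)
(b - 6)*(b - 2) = b^2 - 8*b + 12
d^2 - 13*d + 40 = (d - 8)*(d - 5)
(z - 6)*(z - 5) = z^2 - 11*z + 30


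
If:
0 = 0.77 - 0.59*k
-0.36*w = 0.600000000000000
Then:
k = 1.31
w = -1.67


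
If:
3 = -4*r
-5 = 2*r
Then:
No Solution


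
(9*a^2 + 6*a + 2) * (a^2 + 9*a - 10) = 9*a^4 + 87*a^3 - 34*a^2 - 42*a - 20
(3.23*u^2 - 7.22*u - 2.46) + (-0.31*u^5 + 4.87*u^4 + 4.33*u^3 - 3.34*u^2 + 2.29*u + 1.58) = -0.31*u^5 + 4.87*u^4 + 4.33*u^3 - 0.11*u^2 - 4.93*u - 0.88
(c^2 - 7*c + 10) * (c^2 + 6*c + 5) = c^4 - c^3 - 27*c^2 + 25*c + 50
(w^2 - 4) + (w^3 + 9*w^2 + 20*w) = w^3 + 10*w^2 + 20*w - 4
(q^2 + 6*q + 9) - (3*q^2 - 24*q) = -2*q^2 + 30*q + 9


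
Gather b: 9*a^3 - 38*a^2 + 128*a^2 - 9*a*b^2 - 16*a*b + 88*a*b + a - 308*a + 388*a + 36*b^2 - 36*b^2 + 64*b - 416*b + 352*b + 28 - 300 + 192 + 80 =9*a^3 + 90*a^2 - 9*a*b^2 + 72*a*b + 81*a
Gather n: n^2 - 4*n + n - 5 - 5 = n^2 - 3*n - 10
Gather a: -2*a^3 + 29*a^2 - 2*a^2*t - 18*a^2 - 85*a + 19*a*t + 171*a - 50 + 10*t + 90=-2*a^3 + a^2*(11 - 2*t) + a*(19*t + 86) + 10*t + 40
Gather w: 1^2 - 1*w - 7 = -w - 6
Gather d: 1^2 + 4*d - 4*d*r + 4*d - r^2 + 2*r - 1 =d*(8 - 4*r) - r^2 + 2*r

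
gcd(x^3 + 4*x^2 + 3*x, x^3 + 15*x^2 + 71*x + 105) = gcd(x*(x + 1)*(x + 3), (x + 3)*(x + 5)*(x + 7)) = x + 3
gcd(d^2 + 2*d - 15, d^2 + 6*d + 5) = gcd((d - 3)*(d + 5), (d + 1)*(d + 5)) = d + 5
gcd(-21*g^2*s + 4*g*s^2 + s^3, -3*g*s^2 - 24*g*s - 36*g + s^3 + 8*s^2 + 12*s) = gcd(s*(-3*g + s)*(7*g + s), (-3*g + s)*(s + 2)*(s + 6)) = -3*g + s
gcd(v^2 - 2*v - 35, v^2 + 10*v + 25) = v + 5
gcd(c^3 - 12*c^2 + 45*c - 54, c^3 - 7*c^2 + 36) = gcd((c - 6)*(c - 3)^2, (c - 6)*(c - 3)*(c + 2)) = c^2 - 9*c + 18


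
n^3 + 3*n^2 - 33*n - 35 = (n - 5)*(n + 1)*(n + 7)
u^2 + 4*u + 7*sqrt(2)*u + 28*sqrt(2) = (u + 4)*(u + 7*sqrt(2))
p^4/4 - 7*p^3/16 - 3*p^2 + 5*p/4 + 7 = (p/4 + 1/2)*(p - 4)*(p - 7/4)*(p + 2)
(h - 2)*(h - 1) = h^2 - 3*h + 2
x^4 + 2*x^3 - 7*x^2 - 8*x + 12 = (x - 2)*(x - 1)*(x + 2)*(x + 3)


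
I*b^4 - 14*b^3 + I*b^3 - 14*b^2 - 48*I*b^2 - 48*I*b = b*(b + 6*I)*(b + 8*I)*(I*b + I)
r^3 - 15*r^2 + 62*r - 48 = (r - 8)*(r - 6)*(r - 1)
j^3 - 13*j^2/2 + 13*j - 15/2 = (j - 3)*(j - 5/2)*(j - 1)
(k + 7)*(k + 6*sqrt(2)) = k^2 + 7*k + 6*sqrt(2)*k + 42*sqrt(2)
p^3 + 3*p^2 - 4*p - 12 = (p - 2)*(p + 2)*(p + 3)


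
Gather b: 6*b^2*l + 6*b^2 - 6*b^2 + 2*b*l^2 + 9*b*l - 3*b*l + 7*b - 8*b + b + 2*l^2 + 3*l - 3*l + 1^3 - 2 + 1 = 6*b^2*l + b*(2*l^2 + 6*l) + 2*l^2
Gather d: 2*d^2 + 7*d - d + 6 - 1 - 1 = 2*d^2 + 6*d + 4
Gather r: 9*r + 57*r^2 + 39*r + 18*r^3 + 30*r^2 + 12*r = 18*r^3 + 87*r^2 + 60*r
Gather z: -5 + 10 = 5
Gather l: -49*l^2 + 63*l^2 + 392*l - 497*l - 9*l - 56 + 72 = 14*l^2 - 114*l + 16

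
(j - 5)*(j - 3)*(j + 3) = j^3 - 5*j^2 - 9*j + 45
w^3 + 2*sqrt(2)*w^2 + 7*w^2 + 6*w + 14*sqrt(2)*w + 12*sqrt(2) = (w + 1)*(w + 6)*(w + 2*sqrt(2))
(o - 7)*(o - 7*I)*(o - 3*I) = o^3 - 7*o^2 - 10*I*o^2 - 21*o + 70*I*o + 147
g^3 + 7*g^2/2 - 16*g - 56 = (g - 4)*(g + 7/2)*(g + 4)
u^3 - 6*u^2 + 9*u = u*(u - 3)^2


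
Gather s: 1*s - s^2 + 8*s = -s^2 + 9*s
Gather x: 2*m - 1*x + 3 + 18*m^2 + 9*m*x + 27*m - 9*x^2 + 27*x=18*m^2 + 29*m - 9*x^2 + x*(9*m + 26) + 3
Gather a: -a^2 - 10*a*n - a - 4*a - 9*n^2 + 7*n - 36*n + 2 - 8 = -a^2 + a*(-10*n - 5) - 9*n^2 - 29*n - 6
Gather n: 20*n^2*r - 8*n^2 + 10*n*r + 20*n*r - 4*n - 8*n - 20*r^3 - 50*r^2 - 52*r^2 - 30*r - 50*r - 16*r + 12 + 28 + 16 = n^2*(20*r - 8) + n*(30*r - 12) - 20*r^3 - 102*r^2 - 96*r + 56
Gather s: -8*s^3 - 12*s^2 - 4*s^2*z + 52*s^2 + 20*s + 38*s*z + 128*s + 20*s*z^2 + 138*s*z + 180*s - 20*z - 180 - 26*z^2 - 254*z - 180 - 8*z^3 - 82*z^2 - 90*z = -8*s^3 + s^2*(40 - 4*z) + s*(20*z^2 + 176*z + 328) - 8*z^3 - 108*z^2 - 364*z - 360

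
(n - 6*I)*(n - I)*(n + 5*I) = n^3 - 2*I*n^2 + 29*n - 30*I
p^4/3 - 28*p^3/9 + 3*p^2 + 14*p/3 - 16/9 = (p/3 + 1/3)*(p - 8)*(p - 2)*(p - 1/3)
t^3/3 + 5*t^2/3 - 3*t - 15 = (t/3 + 1)*(t - 3)*(t + 5)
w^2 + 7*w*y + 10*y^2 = (w + 2*y)*(w + 5*y)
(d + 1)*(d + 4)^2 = d^3 + 9*d^2 + 24*d + 16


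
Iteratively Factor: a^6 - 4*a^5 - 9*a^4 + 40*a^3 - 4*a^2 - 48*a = (a - 4)*(a^5 - 9*a^3 + 4*a^2 + 12*a) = (a - 4)*(a + 1)*(a^4 - a^3 - 8*a^2 + 12*a) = (a - 4)*(a - 2)*(a + 1)*(a^3 + a^2 - 6*a) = a*(a - 4)*(a - 2)*(a + 1)*(a^2 + a - 6) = a*(a - 4)*(a - 2)*(a + 1)*(a + 3)*(a - 2)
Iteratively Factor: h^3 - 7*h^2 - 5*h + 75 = (h + 3)*(h^2 - 10*h + 25) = (h - 5)*(h + 3)*(h - 5)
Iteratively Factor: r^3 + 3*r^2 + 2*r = (r)*(r^2 + 3*r + 2) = r*(r + 1)*(r + 2)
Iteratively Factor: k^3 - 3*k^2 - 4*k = (k + 1)*(k^2 - 4*k) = k*(k + 1)*(k - 4)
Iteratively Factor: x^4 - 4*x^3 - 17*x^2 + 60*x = (x - 5)*(x^3 + x^2 - 12*x) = (x - 5)*(x - 3)*(x^2 + 4*x) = x*(x - 5)*(x - 3)*(x + 4)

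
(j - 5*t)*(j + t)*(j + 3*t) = j^3 - j^2*t - 17*j*t^2 - 15*t^3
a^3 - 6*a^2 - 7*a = a*(a - 7)*(a + 1)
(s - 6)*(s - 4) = s^2 - 10*s + 24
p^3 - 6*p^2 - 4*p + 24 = (p - 6)*(p - 2)*(p + 2)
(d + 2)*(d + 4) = d^2 + 6*d + 8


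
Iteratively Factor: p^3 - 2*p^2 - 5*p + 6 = (p + 2)*(p^2 - 4*p + 3) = (p - 1)*(p + 2)*(p - 3)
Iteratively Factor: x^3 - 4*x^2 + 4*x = (x - 2)*(x^2 - 2*x) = (x - 2)^2*(x)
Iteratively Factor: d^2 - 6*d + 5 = (d - 1)*(d - 5)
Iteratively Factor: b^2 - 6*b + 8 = (b - 4)*(b - 2)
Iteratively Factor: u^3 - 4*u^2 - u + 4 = (u + 1)*(u^2 - 5*u + 4) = (u - 4)*(u + 1)*(u - 1)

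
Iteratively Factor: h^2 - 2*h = (h)*(h - 2)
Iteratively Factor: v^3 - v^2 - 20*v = (v)*(v^2 - v - 20) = v*(v + 4)*(v - 5)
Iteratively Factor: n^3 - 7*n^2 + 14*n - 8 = (n - 2)*(n^2 - 5*n + 4) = (n - 2)*(n - 1)*(n - 4)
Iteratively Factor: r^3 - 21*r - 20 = (r + 1)*(r^2 - r - 20) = (r - 5)*(r + 1)*(r + 4)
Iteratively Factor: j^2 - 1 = (j + 1)*(j - 1)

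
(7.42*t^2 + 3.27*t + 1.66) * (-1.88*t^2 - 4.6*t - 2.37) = -13.9496*t^4 - 40.2796*t^3 - 35.7482*t^2 - 15.3859*t - 3.9342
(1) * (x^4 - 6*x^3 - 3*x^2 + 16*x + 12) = x^4 - 6*x^3 - 3*x^2 + 16*x + 12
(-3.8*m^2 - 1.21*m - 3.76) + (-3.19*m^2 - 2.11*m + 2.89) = -6.99*m^2 - 3.32*m - 0.87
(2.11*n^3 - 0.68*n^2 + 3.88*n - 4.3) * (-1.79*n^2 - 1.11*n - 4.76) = -3.7769*n^5 - 1.1249*n^4 - 16.234*n^3 + 6.627*n^2 - 13.6958*n + 20.468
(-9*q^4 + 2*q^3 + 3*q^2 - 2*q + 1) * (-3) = 27*q^4 - 6*q^3 - 9*q^2 + 6*q - 3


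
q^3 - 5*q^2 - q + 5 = (q - 5)*(q - 1)*(q + 1)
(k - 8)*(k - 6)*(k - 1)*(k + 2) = k^4 - 13*k^3 + 32*k^2 + 76*k - 96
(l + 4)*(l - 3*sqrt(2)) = l^2 - 3*sqrt(2)*l + 4*l - 12*sqrt(2)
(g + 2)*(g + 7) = g^2 + 9*g + 14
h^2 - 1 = (h - 1)*(h + 1)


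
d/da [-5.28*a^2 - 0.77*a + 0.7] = -10.56*a - 0.77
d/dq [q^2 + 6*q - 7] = 2*q + 6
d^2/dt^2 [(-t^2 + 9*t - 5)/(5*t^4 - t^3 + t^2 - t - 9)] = 2*(-75*t^8 + 1365*t^7 - 1606*t^6 + 507*t^5 - 684*t^4 + 4202*t^3 - 1893*t^2 + 393*t - 212)/(125*t^12 - 75*t^11 + 90*t^10 - 106*t^9 - 627*t^8 + 234*t^7 - 275*t^6 + 318*t^5 + 1137*t^4 - 190*t^3 + 216*t^2 - 243*t - 729)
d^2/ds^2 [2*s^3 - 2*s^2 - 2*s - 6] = 12*s - 4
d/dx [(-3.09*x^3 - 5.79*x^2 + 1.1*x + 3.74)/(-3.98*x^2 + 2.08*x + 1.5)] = (12.2982*x^4 - 12.8544*x^3 - 21.5702*x^2 + 12.4004*x - 6.1292)/(15.8404*x^4 - 16.5568*x^3 - 7.6136*x^2 + 6.24*x + 2.25)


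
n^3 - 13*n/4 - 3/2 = (n - 2)*(n + 1/2)*(n + 3/2)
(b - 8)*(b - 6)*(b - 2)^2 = b^4 - 18*b^3 + 108*b^2 - 248*b + 192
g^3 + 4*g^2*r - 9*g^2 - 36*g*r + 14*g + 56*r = (g - 7)*(g - 2)*(g + 4*r)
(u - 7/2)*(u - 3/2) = u^2 - 5*u + 21/4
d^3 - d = d*(d - 1)*(d + 1)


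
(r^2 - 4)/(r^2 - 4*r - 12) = (r - 2)/(r - 6)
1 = 1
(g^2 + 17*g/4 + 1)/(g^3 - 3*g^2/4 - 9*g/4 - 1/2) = (g + 4)/(g^2 - g - 2)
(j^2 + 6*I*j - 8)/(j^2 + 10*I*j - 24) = (j + 2*I)/(j + 6*I)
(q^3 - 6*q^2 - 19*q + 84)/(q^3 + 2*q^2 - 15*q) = (q^2 - 3*q - 28)/(q*(q + 5))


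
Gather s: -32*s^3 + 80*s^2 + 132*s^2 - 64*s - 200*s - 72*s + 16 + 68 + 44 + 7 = -32*s^3 + 212*s^2 - 336*s + 135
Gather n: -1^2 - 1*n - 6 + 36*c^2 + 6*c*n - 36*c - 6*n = 36*c^2 - 36*c + n*(6*c - 7) - 7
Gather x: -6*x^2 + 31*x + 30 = -6*x^2 + 31*x + 30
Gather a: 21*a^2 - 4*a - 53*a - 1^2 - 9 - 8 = 21*a^2 - 57*a - 18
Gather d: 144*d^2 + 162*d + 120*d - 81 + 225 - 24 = 144*d^2 + 282*d + 120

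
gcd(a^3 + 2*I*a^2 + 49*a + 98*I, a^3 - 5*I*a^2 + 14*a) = a^2 - 5*I*a + 14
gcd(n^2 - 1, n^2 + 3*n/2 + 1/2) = n + 1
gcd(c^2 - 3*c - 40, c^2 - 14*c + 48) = c - 8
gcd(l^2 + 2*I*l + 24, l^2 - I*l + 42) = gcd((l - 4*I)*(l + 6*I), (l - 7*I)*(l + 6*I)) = l + 6*I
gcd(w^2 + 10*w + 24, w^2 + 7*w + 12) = w + 4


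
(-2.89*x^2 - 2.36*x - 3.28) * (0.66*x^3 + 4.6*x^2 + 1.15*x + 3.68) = -1.9074*x^5 - 14.8516*x^4 - 16.3443*x^3 - 28.4372*x^2 - 12.4568*x - 12.0704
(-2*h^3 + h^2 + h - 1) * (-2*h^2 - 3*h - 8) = 4*h^5 + 4*h^4 + 11*h^3 - 9*h^2 - 5*h + 8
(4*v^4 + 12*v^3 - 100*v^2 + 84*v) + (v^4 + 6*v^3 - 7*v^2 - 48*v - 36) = 5*v^4 + 18*v^3 - 107*v^2 + 36*v - 36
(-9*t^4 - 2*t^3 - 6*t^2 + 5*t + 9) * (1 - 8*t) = 72*t^5 + 7*t^4 + 46*t^3 - 46*t^2 - 67*t + 9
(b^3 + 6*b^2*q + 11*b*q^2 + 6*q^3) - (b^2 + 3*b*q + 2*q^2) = b^3 + 6*b^2*q - b^2 + 11*b*q^2 - 3*b*q + 6*q^3 - 2*q^2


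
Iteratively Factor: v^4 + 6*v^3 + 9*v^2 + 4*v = (v + 1)*(v^3 + 5*v^2 + 4*v) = (v + 1)^2*(v^2 + 4*v) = v*(v + 1)^2*(v + 4)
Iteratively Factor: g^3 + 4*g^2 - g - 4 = (g + 1)*(g^2 + 3*g - 4) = (g + 1)*(g + 4)*(g - 1)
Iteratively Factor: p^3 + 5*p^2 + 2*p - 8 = (p - 1)*(p^2 + 6*p + 8) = (p - 1)*(p + 2)*(p + 4)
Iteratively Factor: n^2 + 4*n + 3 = (n + 3)*(n + 1)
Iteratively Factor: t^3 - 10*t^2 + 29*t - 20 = (t - 5)*(t^2 - 5*t + 4) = (t - 5)*(t - 4)*(t - 1)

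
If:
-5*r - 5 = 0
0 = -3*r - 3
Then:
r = -1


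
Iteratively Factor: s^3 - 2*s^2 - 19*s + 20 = (s + 4)*(s^2 - 6*s + 5) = (s - 5)*(s + 4)*(s - 1)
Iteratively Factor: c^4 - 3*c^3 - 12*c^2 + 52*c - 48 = (c - 2)*(c^3 - c^2 - 14*c + 24) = (c - 2)*(c + 4)*(c^2 - 5*c + 6) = (c - 3)*(c - 2)*(c + 4)*(c - 2)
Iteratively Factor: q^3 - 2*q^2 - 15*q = (q + 3)*(q^2 - 5*q) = q*(q + 3)*(q - 5)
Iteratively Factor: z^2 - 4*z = (z)*(z - 4)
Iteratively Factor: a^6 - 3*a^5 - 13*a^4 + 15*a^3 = (a)*(a^5 - 3*a^4 - 13*a^3 + 15*a^2) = a^2*(a^4 - 3*a^3 - 13*a^2 + 15*a) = a^2*(a + 3)*(a^3 - 6*a^2 + 5*a) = a^3*(a + 3)*(a^2 - 6*a + 5) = a^3*(a - 5)*(a + 3)*(a - 1)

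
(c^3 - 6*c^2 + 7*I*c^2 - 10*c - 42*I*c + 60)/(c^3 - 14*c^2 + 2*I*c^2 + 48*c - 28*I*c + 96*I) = (c + 5*I)/(c - 8)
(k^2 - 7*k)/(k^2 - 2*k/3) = 3*(k - 7)/(3*k - 2)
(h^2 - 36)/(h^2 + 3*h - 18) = (h - 6)/(h - 3)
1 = 1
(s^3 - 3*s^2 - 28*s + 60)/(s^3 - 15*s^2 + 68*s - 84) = (s + 5)/(s - 7)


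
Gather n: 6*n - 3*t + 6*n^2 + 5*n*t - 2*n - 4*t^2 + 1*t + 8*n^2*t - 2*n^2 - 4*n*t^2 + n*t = n^2*(8*t + 4) + n*(-4*t^2 + 6*t + 4) - 4*t^2 - 2*t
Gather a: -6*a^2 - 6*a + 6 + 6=-6*a^2 - 6*a + 12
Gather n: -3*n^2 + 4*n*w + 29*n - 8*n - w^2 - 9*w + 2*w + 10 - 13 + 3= -3*n^2 + n*(4*w + 21) - w^2 - 7*w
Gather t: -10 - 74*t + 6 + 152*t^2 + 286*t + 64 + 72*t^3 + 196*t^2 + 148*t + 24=72*t^3 + 348*t^2 + 360*t + 84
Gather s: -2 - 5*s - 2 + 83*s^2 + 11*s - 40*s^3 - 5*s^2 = -40*s^3 + 78*s^2 + 6*s - 4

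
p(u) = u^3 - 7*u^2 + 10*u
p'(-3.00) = 79.00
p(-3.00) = -120.00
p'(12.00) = 274.00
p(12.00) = 840.00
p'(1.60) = -4.72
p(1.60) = 2.18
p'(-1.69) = 42.23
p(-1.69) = -41.72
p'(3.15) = -4.33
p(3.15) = -6.70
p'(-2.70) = 69.67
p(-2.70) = -97.71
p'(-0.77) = 22.56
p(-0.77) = -12.31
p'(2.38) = -6.33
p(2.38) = -2.37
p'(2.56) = -6.18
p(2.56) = -3.50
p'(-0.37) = 15.59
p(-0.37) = -4.71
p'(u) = 3*u^2 - 14*u + 10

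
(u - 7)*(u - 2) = u^2 - 9*u + 14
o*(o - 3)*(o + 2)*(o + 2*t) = o^4 + 2*o^3*t - o^3 - 2*o^2*t - 6*o^2 - 12*o*t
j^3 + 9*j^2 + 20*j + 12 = (j + 1)*(j + 2)*(j + 6)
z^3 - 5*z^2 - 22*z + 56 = (z - 7)*(z - 2)*(z + 4)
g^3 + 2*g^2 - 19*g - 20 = (g - 4)*(g + 1)*(g + 5)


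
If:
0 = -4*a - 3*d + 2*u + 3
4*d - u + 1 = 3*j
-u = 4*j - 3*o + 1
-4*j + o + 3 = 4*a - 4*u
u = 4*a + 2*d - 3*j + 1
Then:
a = 97/270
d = 97/135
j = 161/135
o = 91/45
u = 8/27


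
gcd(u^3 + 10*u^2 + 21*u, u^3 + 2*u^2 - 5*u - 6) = u + 3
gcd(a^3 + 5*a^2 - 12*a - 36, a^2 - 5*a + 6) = a - 3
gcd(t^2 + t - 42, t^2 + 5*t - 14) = t + 7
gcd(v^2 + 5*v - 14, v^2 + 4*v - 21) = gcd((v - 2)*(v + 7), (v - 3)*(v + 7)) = v + 7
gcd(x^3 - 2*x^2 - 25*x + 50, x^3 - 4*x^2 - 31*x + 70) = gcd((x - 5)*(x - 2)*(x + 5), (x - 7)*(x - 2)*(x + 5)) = x^2 + 3*x - 10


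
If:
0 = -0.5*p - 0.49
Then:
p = -0.98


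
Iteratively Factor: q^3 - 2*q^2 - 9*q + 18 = (q + 3)*(q^2 - 5*q + 6) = (q - 3)*(q + 3)*(q - 2)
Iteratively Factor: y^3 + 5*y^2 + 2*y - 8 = (y + 4)*(y^2 + y - 2) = (y - 1)*(y + 4)*(y + 2)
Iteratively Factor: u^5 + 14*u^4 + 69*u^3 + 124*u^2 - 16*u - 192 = (u + 4)*(u^4 + 10*u^3 + 29*u^2 + 8*u - 48) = (u - 1)*(u + 4)*(u^3 + 11*u^2 + 40*u + 48) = (u - 1)*(u + 4)^2*(u^2 + 7*u + 12) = (u - 1)*(u + 4)^3*(u + 3)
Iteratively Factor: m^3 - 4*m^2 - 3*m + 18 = (m - 3)*(m^2 - m - 6) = (m - 3)*(m + 2)*(m - 3)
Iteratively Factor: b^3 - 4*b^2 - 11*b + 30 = (b - 2)*(b^2 - 2*b - 15) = (b - 2)*(b + 3)*(b - 5)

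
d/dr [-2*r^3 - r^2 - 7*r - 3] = -6*r^2 - 2*r - 7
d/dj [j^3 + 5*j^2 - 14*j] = 3*j^2 + 10*j - 14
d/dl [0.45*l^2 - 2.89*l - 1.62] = 0.9*l - 2.89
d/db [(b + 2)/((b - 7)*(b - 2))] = (-b^2 - 4*b + 32)/(b^4 - 18*b^3 + 109*b^2 - 252*b + 196)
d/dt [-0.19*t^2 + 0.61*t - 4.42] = 0.61 - 0.38*t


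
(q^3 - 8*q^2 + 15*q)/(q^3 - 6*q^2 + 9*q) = (q - 5)/(q - 3)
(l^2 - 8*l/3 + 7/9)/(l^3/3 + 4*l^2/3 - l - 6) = (9*l^2 - 24*l + 7)/(3*(l^3 + 4*l^2 - 3*l - 18))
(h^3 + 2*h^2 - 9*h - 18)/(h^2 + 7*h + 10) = (h^2 - 9)/(h + 5)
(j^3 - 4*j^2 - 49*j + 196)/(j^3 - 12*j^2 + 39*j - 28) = (j + 7)/(j - 1)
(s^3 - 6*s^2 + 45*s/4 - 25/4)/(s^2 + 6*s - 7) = (s^2 - 5*s + 25/4)/(s + 7)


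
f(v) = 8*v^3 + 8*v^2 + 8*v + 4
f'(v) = 24*v^2 + 16*v + 8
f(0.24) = 6.49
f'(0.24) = 13.22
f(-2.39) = -78.64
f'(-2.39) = 106.85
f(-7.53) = -3018.30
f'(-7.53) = 1248.34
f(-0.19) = 2.71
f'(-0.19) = 5.83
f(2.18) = 142.34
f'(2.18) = 156.94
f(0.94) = 25.23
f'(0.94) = 44.25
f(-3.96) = -399.02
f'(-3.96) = 321.00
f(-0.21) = 2.60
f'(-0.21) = 5.70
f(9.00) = 6556.00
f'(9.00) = 2096.00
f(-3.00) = -164.00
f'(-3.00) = 176.00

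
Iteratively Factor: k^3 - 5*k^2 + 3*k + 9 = (k - 3)*(k^2 - 2*k - 3) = (k - 3)^2*(k + 1)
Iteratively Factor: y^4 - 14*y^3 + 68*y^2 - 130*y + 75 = (y - 3)*(y^3 - 11*y^2 + 35*y - 25) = (y - 5)*(y - 3)*(y^2 - 6*y + 5) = (y - 5)^2*(y - 3)*(y - 1)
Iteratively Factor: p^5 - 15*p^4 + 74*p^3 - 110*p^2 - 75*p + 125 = (p - 5)*(p^4 - 10*p^3 + 24*p^2 + 10*p - 25) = (p - 5)*(p + 1)*(p^3 - 11*p^2 + 35*p - 25) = (p - 5)^2*(p + 1)*(p^2 - 6*p + 5) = (p - 5)^3*(p + 1)*(p - 1)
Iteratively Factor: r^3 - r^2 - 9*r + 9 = (r - 3)*(r^2 + 2*r - 3) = (r - 3)*(r + 3)*(r - 1)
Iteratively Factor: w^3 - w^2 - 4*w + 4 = (w + 2)*(w^2 - 3*w + 2) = (w - 1)*(w + 2)*(w - 2)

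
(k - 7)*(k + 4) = k^2 - 3*k - 28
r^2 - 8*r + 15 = (r - 5)*(r - 3)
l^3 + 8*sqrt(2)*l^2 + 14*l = l*(l + sqrt(2))*(l + 7*sqrt(2))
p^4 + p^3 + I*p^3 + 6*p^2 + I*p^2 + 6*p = p*(p + 1)*(p - 2*I)*(p + 3*I)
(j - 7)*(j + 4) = j^2 - 3*j - 28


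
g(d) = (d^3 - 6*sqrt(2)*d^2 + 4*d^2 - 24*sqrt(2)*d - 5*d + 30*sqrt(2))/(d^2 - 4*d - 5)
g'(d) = (4 - 2*d)*(d^3 - 6*sqrt(2)*d^2 + 4*d^2 - 24*sqrt(2)*d - 5*d + 30*sqrt(2))/(d^2 - 4*d - 5)^2 + (3*d^2 - 12*sqrt(2)*d + 8*d - 24*sqrt(2) - 5)/(d^2 - 4*d - 5)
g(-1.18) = 72.36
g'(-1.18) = 391.95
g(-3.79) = 2.90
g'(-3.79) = 2.93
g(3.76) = 19.36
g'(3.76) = 16.67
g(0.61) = -2.44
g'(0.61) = 7.08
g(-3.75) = 3.02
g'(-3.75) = 2.98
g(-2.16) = 11.50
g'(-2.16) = 10.85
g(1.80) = 4.06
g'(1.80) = 4.88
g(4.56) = 54.61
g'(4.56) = 121.43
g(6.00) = -19.53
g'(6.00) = 24.49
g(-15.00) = -13.42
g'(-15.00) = 1.12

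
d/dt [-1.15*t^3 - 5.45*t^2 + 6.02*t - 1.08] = -3.45*t^2 - 10.9*t + 6.02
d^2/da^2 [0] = 0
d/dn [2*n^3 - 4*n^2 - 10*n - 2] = 6*n^2 - 8*n - 10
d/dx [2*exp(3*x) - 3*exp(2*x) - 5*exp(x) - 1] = (6*exp(2*x) - 6*exp(x) - 5)*exp(x)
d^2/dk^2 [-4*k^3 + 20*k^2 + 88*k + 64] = 40 - 24*k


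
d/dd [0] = 0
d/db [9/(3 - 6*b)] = 6/(2*b - 1)^2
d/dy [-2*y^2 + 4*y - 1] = 4 - 4*y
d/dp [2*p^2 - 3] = 4*p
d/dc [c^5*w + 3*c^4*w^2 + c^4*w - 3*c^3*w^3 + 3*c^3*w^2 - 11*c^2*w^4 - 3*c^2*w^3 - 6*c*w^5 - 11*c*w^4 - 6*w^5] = w*(5*c^4 + 12*c^3*w + 4*c^3 - 9*c^2*w^2 + 9*c^2*w - 22*c*w^3 - 6*c*w^2 - 6*w^4 - 11*w^3)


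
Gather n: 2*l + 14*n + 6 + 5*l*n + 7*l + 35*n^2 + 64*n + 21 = 9*l + 35*n^2 + n*(5*l + 78) + 27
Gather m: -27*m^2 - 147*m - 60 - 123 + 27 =-27*m^2 - 147*m - 156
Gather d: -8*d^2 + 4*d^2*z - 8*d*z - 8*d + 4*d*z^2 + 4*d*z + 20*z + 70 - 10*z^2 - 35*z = d^2*(4*z - 8) + d*(4*z^2 - 4*z - 8) - 10*z^2 - 15*z + 70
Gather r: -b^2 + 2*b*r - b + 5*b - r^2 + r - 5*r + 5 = -b^2 + 4*b - r^2 + r*(2*b - 4) + 5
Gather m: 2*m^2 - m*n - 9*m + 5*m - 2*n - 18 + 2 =2*m^2 + m*(-n - 4) - 2*n - 16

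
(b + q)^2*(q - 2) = b^2*q - 2*b^2 + 2*b*q^2 - 4*b*q + q^3 - 2*q^2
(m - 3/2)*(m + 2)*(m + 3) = m^3 + 7*m^2/2 - 3*m/2 - 9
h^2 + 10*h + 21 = (h + 3)*(h + 7)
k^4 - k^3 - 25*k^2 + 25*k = k*(k - 5)*(k - 1)*(k + 5)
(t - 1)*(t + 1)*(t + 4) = t^3 + 4*t^2 - t - 4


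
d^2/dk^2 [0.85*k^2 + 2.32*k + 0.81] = 1.70000000000000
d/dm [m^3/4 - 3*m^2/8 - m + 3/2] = 3*m^2/4 - 3*m/4 - 1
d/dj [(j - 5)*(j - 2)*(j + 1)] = 3*j^2 - 12*j + 3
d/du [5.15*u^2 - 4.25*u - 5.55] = 10.3*u - 4.25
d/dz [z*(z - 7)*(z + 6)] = 3*z^2 - 2*z - 42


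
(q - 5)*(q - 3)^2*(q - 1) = q^4 - 12*q^3 + 50*q^2 - 84*q + 45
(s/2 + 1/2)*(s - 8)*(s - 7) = s^3/2 - 7*s^2 + 41*s/2 + 28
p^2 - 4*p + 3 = (p - 3)*(p - 1)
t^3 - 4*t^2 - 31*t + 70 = (t - 7)*(t - 2)*(t + 5)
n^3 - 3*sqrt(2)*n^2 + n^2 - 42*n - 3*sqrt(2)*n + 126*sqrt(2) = (n - 6)*(n + 7)*(n - 3*sqrt(2))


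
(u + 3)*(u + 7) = u^2 + 10*u + 21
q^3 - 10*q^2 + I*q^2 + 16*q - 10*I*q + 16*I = (q - 8)*(q - 2)*(q + I)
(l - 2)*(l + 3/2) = l^2 - l/2 - 3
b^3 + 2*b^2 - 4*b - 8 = (b - 2)*(b + 2)^2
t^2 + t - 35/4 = (t - 5/2)*(t + 7/2)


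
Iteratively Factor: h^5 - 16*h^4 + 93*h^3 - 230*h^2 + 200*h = (h - 5)*(h^4 - 11*h^3 + 38*h^2 - 40*h) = (h - 5)^2*(h^3 - 6*h^2 + 8*h) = (h - 5)^2*(h - 2)*(h^2 - 4*h) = h*(h - 5)^2*(h - 2)*(h - 4)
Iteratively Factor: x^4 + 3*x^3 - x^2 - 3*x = (x)*(x^3 + 3*x^2 - x - 3) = x*(x - 1)*(x^2 + 4*x + 3) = x*(x - 1)*(x + 3)*(x + 1)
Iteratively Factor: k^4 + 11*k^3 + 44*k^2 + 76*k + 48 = (k + 2)*(k^3 + 9*k^2 + 26*k + 24) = (k + 2)^2*(k^2 + 7*k + 12) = (k + 2)^2*(k + 4)*(k + 3)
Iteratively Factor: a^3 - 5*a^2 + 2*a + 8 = (a - 4)*(a^2 - a - 2) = (a - 4)*(a - 2)*(a + 1)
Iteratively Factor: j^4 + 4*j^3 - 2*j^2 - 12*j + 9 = (j + 3)*(j^3 + j^2 - 5*j + 3) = (j + 3)^2*(j^2 - 2*j + 1) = (j - 1)*(j + 3)^2*(j - 1)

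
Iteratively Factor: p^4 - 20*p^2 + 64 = (p + 4)*(p^3 - 4*p^2 - 4*p + 16) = (p + 2)*(p + 4)*(p^2 - 6*p + 8) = (p - 4)*(p + 2)*(p + 4)*(p - 2)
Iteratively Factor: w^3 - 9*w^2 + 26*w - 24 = (w - 4)*(w^2 - 5*w + 6) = (w - 4)*(w - 3)*(w - 2)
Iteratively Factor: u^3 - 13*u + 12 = (u + 4)*(u^2 - 4*u + 3) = (u - 3)*(u + 4)*(u - 1)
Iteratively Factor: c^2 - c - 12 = (c - 4)*(c + 3)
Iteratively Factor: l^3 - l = (l - 1)*(l^2 + l) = l*(l - 1)*(l + 1)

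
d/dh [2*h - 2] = 2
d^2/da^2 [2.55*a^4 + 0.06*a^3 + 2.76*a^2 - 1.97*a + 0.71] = 30.6*a^2 + 0.36*a + 5.52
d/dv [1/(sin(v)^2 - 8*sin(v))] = 2*(4 - sin(v))*cos(v)/((sin(v) - 8)^2*sin(v)^2)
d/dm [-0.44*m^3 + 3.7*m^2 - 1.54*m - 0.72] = -1.32*m^2 + 7.4*m - 1.54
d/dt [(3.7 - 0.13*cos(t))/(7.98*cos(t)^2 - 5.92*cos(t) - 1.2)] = (-1.0374*cos(t)^2 + 59.052*cos(t) - 22.06)*sin(t)/(63.6804*cos(t)^4 - 94.4832*cos(t)^3 + 15.8944*cos(t)^2 + 14.208*cos(t) + 1.44)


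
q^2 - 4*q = q*(q - 4)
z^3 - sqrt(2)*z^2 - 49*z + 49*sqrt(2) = (z - 7)*(z + 7)*(z - sqrt(2))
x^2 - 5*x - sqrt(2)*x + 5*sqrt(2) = (x - 5)*(x - sqrt(2))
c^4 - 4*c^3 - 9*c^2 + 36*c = c*(c - 4)*(c - 3)*(c + 3)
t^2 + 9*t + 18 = (t + 3)*(t + 6)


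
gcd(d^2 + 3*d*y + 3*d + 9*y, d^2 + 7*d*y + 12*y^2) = d + 3*y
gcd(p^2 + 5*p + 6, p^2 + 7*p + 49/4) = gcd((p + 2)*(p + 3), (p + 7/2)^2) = 1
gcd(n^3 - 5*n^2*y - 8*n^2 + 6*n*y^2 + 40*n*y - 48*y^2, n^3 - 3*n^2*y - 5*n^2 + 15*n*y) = -n + 3*y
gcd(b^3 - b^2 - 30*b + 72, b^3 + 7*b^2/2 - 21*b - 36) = b^2 + 2*b - 24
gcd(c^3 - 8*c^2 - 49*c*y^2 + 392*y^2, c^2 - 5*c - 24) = c - 8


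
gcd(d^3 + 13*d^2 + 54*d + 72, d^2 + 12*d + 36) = d + 6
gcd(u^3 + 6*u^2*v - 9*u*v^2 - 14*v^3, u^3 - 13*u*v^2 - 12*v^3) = u + v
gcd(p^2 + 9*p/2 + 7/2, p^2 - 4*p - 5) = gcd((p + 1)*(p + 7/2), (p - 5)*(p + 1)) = p + 1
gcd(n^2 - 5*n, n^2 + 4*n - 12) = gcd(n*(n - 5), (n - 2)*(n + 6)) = 1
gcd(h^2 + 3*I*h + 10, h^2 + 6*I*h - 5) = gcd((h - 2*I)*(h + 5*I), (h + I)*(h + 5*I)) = h + 5*I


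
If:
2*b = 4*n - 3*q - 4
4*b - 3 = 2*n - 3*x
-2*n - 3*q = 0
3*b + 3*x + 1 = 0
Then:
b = 16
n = 6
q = -4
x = -49/3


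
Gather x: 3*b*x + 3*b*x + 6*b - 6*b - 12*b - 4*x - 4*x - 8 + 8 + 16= -12*b + x*(6*b - 8) + 16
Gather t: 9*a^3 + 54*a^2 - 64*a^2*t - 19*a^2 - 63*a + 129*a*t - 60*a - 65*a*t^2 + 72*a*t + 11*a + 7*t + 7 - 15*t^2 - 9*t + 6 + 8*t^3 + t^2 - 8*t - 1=9*a^3 + 35*a^2 - 112*a + 8*t^3 + t^2*(-65*a - 14) + t*(-64*a^2 + 201*a - 10) + 12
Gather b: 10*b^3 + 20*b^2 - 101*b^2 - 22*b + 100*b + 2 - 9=10*b^3 - 81*b^2 + 78*b - 7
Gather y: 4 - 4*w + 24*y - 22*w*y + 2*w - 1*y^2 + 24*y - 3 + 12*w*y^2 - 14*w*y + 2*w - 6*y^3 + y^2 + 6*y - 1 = 12*w*y^2 - 6*y^3 + y*(54 - 36*w)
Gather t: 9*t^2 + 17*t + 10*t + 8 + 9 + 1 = 9*t^2 + 27*t + 18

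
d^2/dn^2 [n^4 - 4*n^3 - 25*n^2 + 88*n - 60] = 12*n^2 - 24*n - 50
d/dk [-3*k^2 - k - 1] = -6*k - 1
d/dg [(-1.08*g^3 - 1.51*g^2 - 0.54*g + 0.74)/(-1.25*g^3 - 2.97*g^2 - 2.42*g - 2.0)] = (1.3201*g^4 + 3.8772*g^3 + 11.3054*g^2 + 10.4356*g + 2.8708)/(1.5625*g^6 + 7.425*g^5 + 14.8709*g^4 + 19.3748*g^3 + 17.7364*g^2 + 9.68*g + 4.0)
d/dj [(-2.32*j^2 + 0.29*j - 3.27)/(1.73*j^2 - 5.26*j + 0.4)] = (11.7015*j^2 + 9.4582*j - 17.0842)/(2.9929*j^4 - 18.1996*j^3 + 29.0516*j^2 - 4.208*j + 0.16)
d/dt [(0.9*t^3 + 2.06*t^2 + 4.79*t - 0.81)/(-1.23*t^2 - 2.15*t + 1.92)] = (-1.107*t^4 - 3.87*t^3 + 6.6467*t^2 + 5.9178*t + 7.4553)/(1.5129*t^4 + 5.289*t^3 - 0.1007*t^2 - 8.256*t + 3.6864)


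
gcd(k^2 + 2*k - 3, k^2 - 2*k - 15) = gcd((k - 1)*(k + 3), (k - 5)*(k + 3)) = k + 3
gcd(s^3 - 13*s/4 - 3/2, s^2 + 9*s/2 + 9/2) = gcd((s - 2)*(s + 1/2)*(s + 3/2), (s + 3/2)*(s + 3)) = s + 3/2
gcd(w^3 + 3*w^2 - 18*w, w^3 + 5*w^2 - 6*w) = w^2 + 6*w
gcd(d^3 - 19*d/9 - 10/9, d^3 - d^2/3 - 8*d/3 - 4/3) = d^2 + 5*d/3 + 2/3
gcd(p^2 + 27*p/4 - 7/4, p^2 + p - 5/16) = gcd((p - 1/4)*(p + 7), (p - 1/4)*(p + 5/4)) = p - 1/4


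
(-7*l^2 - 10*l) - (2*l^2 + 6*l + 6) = -9*l^2 - 16*l - 6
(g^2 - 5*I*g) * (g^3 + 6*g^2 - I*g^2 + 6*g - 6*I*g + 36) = g^5 + 6*g^4 - 6*I*g^4 + g^3 - 36*I*g^3 + 6*g^2 - 30*I*g^2 - 180*I*g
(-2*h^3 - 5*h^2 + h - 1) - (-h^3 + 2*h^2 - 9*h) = -h^3 - 7*h^2 + 10*h - 1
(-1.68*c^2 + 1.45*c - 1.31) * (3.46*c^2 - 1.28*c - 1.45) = -5.8128*c^4 + 7.1674*c^3 - 3.9526*c^2 - 0.4257*c + 1.8995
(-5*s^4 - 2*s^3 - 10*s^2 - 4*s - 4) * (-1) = 5*s^4 + 2*s^3 + 10*s^2 + 4*s + 4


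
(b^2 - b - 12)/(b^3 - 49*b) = (b^2 - b - 12)/(b*(b^2 - 49))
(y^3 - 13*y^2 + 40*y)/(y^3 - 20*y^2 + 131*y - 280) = y/(y - 7)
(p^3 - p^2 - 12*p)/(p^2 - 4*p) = p + 3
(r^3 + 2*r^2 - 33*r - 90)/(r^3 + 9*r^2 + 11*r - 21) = (r^2 - r - 30)/(r^2 + 6*r - 7)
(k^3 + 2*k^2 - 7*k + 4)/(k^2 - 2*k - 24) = (k^2 - 2*k + 1)/(k - 6)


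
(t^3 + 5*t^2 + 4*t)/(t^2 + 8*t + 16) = t*(t + 1)/(t + 4)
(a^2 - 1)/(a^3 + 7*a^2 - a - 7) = 1/(a + 7)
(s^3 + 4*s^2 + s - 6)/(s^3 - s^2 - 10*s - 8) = (s^2 + 2*s - 3)/(s^2 - 3*s - 4)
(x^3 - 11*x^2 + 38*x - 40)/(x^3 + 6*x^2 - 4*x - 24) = (x^2 - 9*x + 20)/(x^2 + 8*x + 12)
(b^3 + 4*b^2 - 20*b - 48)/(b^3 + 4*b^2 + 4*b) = (b^2 + 2*b - 24)/(b*(b + 2))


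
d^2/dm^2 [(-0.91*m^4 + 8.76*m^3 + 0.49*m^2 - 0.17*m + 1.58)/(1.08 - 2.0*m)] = (21.84*m^4 - 101.5296*m^3 + 126.266688*m^2 - 61.305984*m - 13.048672)/(8.0*m^3 - 12.96*m^2 + 6.9984*m - 1.259712)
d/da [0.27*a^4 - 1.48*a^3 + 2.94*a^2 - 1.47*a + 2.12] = 1.08*a^3 - 4.44*a^2 + 5.88*a - 1.47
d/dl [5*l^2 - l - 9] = 10*l - 1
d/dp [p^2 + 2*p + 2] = 2*p + 2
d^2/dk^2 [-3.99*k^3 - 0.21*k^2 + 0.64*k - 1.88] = -23.94*k - 0.42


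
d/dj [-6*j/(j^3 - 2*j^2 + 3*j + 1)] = 6*(2*j^3 - 2*j^2 - 1)/(j^6 - 4*j^5 + 10*j^4 - 10*j^3 + 5*j^2 + 6*j + 1)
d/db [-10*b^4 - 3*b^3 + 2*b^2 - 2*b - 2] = -40*b^3 - 9*b^2 + 4*b - 2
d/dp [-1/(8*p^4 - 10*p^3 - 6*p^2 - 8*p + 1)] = 2*(16*p^3 - 15*p^2 - 6*p - 4)/(-8*p^4 + 10*p^3 + 6*p^2 + 8*p - 1)^2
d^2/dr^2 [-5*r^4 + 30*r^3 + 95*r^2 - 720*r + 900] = -60*r^2 + 180*r + 190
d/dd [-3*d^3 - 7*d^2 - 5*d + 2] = -9*d^2 - 14*d - 5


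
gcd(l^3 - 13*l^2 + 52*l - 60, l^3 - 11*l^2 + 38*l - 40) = l^2 - 7*l + 10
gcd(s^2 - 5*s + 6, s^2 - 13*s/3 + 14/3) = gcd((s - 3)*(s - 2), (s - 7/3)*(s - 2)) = s - 2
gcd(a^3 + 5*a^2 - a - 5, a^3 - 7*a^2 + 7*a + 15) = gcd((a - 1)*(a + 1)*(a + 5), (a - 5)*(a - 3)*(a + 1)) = a + 1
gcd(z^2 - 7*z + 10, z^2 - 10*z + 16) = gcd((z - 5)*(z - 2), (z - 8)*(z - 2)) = z - 2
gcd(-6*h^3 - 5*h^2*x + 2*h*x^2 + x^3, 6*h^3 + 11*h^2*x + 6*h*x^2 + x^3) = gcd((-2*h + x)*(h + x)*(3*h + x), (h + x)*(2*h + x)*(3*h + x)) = 3*h^2 + 4*h*x + x^2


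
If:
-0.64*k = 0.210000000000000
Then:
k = -0.33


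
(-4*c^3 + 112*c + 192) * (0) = 0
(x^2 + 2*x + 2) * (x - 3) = x^3 - x^2 - 4*x - 6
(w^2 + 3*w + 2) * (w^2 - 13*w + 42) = w^4 - 10*w^3 + 5*w^2 + 100*w + 84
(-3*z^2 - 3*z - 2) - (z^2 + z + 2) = -4*z^2 - 4*z - 4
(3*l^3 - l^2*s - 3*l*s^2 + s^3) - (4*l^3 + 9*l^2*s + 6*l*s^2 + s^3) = -l^3 - 10*l^2*s - 9*l*s^2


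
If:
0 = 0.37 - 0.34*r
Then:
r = 1.09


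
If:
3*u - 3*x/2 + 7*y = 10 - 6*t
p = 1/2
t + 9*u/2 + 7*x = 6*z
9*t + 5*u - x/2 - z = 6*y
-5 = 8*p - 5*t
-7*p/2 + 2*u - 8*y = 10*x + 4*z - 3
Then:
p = 1/2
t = 9/5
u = -6273/2440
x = -6291/19520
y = 35857/39040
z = -78243/39040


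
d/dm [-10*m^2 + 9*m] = 9 - 20*m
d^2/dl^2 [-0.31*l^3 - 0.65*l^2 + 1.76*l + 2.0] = -1.86*l - 1.3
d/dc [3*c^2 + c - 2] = 6*c + 1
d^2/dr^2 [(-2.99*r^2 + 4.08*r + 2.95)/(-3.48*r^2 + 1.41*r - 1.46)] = (-5.6843418860808e-14*r^4 - 69.4781999999999*r^3 - 305.503632*r^2 + 211.228344*r + 14.195722)/(42.144192*r^6 - 51.226992*r^5 + 73.799316*r^4 - 45.786789*r^3 + 30.961782*r^2 - 9.016668*r + 3.112136)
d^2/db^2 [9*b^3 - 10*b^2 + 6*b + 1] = 54*b - 20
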